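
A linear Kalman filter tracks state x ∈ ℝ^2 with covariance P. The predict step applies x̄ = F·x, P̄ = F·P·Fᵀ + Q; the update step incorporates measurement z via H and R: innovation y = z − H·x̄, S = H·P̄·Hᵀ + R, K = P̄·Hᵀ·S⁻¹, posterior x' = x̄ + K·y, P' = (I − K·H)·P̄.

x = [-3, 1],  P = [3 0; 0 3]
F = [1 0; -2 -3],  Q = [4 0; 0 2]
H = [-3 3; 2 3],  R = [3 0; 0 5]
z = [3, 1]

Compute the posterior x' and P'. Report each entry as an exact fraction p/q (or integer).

x' = [-10237/20055, 3746/6685]
P' = [6059/20055 743/6685; 743/6685 1658/6685]

x̄ = F·x = [-3, 3]
P̄ = F·P·Fᵀ + Q = [7 -6; -6 41]
y = z − H·x̄ = [-15, -2]
S = H·P̄·Hᵀ + R = [543 345; 345 330]
K = P̄·Hᵀ·S⁻¹ = [-766/4011 3761/20055; 183/1337 1292/6685]
x' = x̄ + K·y = [-10237/20055, 3746/6685]
P' = (I − K·H)·P̄ = [6059/20055 743/6685; 743/6685 1658/6685]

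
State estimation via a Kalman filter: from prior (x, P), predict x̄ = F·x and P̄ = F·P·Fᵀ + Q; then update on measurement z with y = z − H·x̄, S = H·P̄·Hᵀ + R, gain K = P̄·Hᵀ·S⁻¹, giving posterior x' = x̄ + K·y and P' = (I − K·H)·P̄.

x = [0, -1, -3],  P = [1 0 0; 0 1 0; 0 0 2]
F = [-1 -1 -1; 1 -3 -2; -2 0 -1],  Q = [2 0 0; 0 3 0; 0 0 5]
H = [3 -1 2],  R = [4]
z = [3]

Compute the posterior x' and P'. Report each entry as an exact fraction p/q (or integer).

x' = [388/127, 1137/127, 189/127]
P' = [362/127 742/127 -132/127; 742/127 2666/127 222/127; -132/127 222/127 373/127]

x̄ = F·x = [4, 9, 3]
P̄ = F·P·Fᵀ + Q = [6 6 4; 6 21 2; 4 2 11]
y = z − H·x̄ = [-6]
S = H·P̄·Hᵀ + R = [127]
K = P̄·Hᵀ·S⁻¹ = [20/127; 1/127; 32/127]
x' = x̄ + K·y = [388/127, 1137/127, 189/127]
P' = (I − K·H)·P̄ = [362/127 742/127 -132/127; 742/127 2666/127 222/127; -132/127 222/127 373/127]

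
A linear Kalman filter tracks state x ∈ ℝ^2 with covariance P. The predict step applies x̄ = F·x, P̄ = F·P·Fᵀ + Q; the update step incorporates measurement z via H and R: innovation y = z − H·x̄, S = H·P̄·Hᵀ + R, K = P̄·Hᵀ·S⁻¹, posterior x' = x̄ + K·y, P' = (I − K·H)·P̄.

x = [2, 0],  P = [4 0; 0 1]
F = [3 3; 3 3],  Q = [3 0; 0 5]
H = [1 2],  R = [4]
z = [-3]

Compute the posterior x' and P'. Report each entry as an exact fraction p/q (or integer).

x̄ = F·x = [6, 6]
P̄ = F·P·Fᵀ + Q = [48 45; 45 50]
y = z − H·x̄ = [-21]
S = H·P̄·Hᵀ + R = [432]
K = P̄·Hᵀ·S⁻¹ = [23/72; 145/432]
x' = x̄ + K·y = [-17/24, -151/144]
P' = (I − K·H)·P̄ = [47/12 -95/72; -95/72 575/432]

x' = [-17/24, -151/144]
P' = [47/12 -95/72; -95/72 575/432]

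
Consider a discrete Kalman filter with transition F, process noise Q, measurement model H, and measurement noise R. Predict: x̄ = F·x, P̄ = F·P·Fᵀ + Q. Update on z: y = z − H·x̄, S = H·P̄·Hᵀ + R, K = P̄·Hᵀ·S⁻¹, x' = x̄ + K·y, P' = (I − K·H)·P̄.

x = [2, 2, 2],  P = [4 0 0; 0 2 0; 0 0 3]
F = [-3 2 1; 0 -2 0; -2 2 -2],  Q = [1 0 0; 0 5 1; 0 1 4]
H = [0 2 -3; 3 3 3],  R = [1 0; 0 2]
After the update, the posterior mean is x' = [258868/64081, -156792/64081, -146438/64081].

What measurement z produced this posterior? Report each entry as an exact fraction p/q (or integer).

z = [2, -2]

x̄ = F·x = [0, -4, -4]
P̄ = F·P·Fᵀ + Q = [48 -8 26; -8 13 -7; 26 -7 40]
S = H·P̄·Hᵀ + R = [497 -543; -543 1109]
K = P̄·Hᵀ·S⁻¹ = [817/64081 11841/64081; 48865/256324 22539/256324; -52495/256324 15207/256324]
x' − x̄ = [258868/64081, 99532/64081, 109886/64081] = K·y
y = (KᵀK)⁻¹·Kᵀ·(x' − x̄) = [-2, 22]
z = y + H·x̄ = [-2, 22] + [4, -24] = [2, -2]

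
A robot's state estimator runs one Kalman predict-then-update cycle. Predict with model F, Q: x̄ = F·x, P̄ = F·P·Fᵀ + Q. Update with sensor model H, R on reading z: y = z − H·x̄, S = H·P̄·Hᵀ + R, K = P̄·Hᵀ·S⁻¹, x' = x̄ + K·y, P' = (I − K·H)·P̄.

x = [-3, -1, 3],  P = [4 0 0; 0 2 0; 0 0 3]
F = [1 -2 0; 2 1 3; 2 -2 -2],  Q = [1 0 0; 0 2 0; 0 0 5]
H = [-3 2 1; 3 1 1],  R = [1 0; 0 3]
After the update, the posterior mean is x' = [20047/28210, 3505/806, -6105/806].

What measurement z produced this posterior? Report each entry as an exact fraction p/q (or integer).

z = [-1, -1]

x̄ = F·x = [-1, 2, -10]
P̄ = F·P·Fᵀ + Q = [13 4 16; 4 47 -6; 16 -6 41]
S = H·P̄·Hᵀ + R = [179 12; 12 316]
K = P̄·Hᵀ·S⁻¹ = [-1362/14105 10741/56420; 167/403 245/1612; -50/403 431/1612]
x' − x̄ = [48257/28210, 1893/806, 1955/806] = K·y
y = (KᵀK)⁻¹·Kᵀ·(x' − x̄) = [2, 10]
z = y + H·x̄ = [2, 10] + [-3, -11] = [-1, -1]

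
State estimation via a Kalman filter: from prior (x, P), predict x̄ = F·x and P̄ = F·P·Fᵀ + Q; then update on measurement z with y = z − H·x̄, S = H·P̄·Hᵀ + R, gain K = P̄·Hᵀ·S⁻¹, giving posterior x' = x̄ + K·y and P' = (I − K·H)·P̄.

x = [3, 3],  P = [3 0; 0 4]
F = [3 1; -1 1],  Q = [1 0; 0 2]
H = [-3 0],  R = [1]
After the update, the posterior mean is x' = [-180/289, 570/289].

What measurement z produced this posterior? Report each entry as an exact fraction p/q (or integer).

x̄ = F·x = [12, 0]
P̄ = F·P·Fᵀ + Q = [32 -5; -5 9]
S = H·P̄·Hᵀ + R = [289]
K = P̄·Hᵀ·S⁻¹ = [-96/289; 15/289]
x' − x̄ = [-3648/289, 570/289] = K·y
y = (KᵀK)⁻¹·Kᵀ·(x' − x̄) = [38]
z = y + H·x̄ = [38] + [-36] = [2]

z = [2]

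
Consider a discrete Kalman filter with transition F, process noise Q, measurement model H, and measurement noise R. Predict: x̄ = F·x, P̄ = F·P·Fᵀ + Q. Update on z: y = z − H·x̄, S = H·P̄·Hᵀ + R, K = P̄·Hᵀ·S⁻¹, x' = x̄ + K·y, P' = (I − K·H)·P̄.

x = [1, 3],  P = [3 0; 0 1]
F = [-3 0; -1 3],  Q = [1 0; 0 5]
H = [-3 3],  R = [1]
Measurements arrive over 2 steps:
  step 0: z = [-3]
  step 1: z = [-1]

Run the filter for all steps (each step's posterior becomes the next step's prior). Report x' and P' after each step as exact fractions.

step 0: x̄ = F·x = [-3, 8]
step 0: P̄ = F·P·Fᵀ + Q = [28 9; 9 17]
step 0: y = z − H·x̄ = [-36]
step 0: S = H·P̄·Hᵀ + R = [244]
step 0: K = P̄·Hᵀ·S⁻¹ = [-57/244; 6/61]
step 0: x' = x̄ + K·y = [330/61, 272/61]
step 0: P' = (I − K·H)·P̄ = [3583/244 891/61; 891/61 893/61]
step 1: x̄ = F·x = [-990/61, 486/61]
step 1: P̄ = F·P·Fᵀ + Q = [32491/244 -21327/244; -21327/244 15567/244]
step 1: y = z − H·x̄ = [-4489/61]
step 1: S = H·P̄·Hᵀ + R = [204163/61]
step 1: K = P̄·Hᵀ·S⁻¹ = [-80727/408326; 55341/408326]
step 1: x' = x̄ + K·y = [-686217/408326, -819333/408326]
step 1: P' = (I − K·H)·P̄ = [477916/204163 928923/408326; 928923/408326 473685/204163]

step 0: x' = [330/61, 272/61], P' = [3583/244 891/61; 891/61 893/61]
step 1: x' = [-686217/408326, -819333/408326], P' = [477916/204163 928923/408326; 928923/408326 473685/204163]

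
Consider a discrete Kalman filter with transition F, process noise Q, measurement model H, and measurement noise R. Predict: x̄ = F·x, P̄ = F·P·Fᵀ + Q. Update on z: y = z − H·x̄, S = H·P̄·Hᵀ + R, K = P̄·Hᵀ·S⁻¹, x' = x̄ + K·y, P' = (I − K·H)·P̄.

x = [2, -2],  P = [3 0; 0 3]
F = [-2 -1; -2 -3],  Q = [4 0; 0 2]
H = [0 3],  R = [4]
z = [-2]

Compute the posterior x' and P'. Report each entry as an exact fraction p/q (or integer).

x' = [-1250/373, -238/373]
P' = [3118/373 84/373; 84/373 164/373]

x̄ = F·x = [-2, 2]
P̄ = F·P·Fᵀ + Q = [19 21; 21 41]
y = z − H·x̄ = [-8]
S = H·P̄·Hᵀ + R = [373]
K = P̄·Hᵀ·S⁻¹ = [63/373; 123/373]
x' = x̄ + K·y = [-1250/373, -238/373]
P' = (I − K·H)·P̄ = [3118/373 84/373; 84/373 164/373]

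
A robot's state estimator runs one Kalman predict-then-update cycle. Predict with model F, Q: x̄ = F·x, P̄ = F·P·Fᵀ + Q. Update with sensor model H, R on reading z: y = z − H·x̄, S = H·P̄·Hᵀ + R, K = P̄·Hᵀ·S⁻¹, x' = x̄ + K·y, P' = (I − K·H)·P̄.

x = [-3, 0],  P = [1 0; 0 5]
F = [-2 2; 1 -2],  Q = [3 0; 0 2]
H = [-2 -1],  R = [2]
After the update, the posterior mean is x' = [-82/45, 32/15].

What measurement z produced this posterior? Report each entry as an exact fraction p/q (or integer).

x̄ = F·x = [6, -3]
P̄ = F·P·Fᵀ + Q = [27 -22; -22 23]
S = H·P̄·Hᵀ + R = [45]
K = P̄·Hᵀ·S⁻¹ = [-32/45; 7/15]
x' − x̄ = [-352/45, 77/15] = K·y
y = (KᵀK)⁻¹·Kᵀ·(x' − x̄) = [11]
z = y + H·x̄ = [11] + [-9] = [2]

z = [2]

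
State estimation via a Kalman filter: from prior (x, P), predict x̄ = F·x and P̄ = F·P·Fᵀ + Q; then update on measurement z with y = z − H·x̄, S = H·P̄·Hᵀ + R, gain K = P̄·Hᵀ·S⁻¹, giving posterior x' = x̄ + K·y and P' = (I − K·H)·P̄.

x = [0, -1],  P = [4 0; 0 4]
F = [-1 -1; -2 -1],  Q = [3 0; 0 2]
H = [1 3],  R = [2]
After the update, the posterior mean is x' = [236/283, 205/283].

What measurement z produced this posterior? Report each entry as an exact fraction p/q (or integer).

z = [3]

x̄ = F·x = [1, 1]
P̄ = F·P·Fᵀ + Q = [11 12; 12 22]
S = H·P̄·Hᵀ + R = [283]
K = P̄·Hᵀ·S⁻¹ = [47/283; 78/283]
x' − x̄ = [-47/283, -78/283] = K·y
y = (KᵀK)⁻¹·Kᵀ·(x' − x̄) = [-1]
z = y + H·x̄ = [-1] + [4] = [3]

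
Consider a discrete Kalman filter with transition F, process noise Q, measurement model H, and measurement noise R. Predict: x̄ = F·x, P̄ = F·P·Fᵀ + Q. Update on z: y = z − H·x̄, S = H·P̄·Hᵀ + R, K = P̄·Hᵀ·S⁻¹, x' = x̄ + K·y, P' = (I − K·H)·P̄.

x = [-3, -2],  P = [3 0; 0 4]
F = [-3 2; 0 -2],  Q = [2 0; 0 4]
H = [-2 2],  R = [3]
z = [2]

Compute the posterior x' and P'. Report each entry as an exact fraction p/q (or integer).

x' = [1467/391, 1852/391]
P' = [2711/391 2528/391; 2528/391 2636/391]

x̄ = F·x = [5, 4]
P̄ = F·P·Fᵀ + Q = [45 -16; -16 20]
y = z − H·x̄ = [4]
S = H·P̄·Hᵀ + R = [391]
K = P̄·Hᵀ·S⁻¹ = [-122/391; 72/391]
x' = x̄ + K·y = [1467/391, 1852/391]
P' = (I − K·H)·P̄ = [2711/391 2528/391; 2528/391 2636/391]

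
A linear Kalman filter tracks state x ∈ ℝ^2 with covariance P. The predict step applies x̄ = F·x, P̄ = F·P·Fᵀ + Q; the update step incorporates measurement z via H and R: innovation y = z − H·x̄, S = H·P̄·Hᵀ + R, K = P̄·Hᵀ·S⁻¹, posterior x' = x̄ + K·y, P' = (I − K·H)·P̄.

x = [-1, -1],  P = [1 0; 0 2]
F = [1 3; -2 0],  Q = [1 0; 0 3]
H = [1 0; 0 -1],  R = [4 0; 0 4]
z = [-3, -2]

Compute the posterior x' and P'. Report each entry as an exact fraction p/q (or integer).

x' = [-206/65, 128/65]
P' = [216/65 -8/65; -8/65 164/65]

x̄ = F·x = [-4, 2]
P̄ = F·P·Fᵀ + Q = [20 -2; -2 7]
y = z − H·x̄ = [1, 0]
S = H·P̄·Hᵀ + R = [24 2; 2 11]
K = P̄·Hᵀ·S⁻¹ = [54/65 2/65; -2/65 -41/65]
x' = x̄ + K·y = [-206/65, 128/65]
P' = (I − K·H)·P̄ = [216/65 -8/65; -8/65 164/65]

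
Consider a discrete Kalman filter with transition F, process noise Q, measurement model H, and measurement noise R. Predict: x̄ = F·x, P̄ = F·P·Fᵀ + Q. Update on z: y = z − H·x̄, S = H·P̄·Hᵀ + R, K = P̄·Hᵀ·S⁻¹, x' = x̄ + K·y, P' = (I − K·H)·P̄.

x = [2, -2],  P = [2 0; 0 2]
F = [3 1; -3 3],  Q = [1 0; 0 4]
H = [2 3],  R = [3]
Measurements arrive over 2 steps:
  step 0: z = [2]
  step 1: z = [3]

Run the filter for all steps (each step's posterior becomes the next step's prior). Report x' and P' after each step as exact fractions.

step 0: x̄ = F·x = [4, -12]
step 0: P̄ = F·P·Fᵀ + Q = [21 -12; -12 40]
step 0: y = z − H·x̄ = [30]
step 0: S = H·P̄·Hᵀ + R = [303]
step 0: K = P̄·Hᵀ·S⁻¹ = [2/101; 32/101]
step 0: x' = x̄ + K·y = [464/101, -252/101]
step 0: P' = (I − K·H)·P̄ = [2109/101 -1404/101; -1404/101 968/101]
step 1: x̄ = F·x = [1140/101, -2148/101]
step 1: P̄ = F·P·Fᵀ + Q = [11626/101 -24501/101; -24501/101 53369/101]
step 1: y = z − H·x̄ = [4467/101]
step 1: S = H·P̄·Hᵀ + R = [233116/101]
step 1: K = P̄·Hᵀ·S⁻¹ = [-50251/233116; 111105/233116]
step 1: x' = x̄ + K·y = [408723/233116, -43833/233116]
step 1: P' = (I − K·H)·P̄ = [1832115/233116 -1271661/233116; -1271661/233116 958879/233116]

step 0: x' = [464/101, -252/101], P' = [2109/101 -1404/101; -1404/101 968/101]
step 1: x' = [408723/233116, -43833/233116], P' = [1832115/233116 -1271661/233116; -1271661/233116 958879/233116]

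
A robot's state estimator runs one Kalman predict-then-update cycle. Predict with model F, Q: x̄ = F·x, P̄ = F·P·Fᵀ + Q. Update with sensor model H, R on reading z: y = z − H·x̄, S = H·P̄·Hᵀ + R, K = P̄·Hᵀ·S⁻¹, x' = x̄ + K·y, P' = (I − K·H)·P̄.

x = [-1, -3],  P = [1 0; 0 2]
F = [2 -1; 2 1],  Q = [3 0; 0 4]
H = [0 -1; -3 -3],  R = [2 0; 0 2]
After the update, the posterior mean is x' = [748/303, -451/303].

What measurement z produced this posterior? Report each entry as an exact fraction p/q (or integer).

z = [1, -3]

x̄ = F·x = [1, -5]
P̄ = F·P·Fᵀ + Q = [9 2; 2 10]
S = H·P̄·Hᵀ + R = [12 36; 36 209]
K = P̄·Hᵀ·S⁻¹ = [385/606 -27/101; -397/606 -6/101]
x' − x̄ = [445/303, 1064/303] = K·y
y = (KᵀK)⁻¹·Kᵀ·(x' − x̄) = [-4, -15]
z = y + H·x̄ = [-4, -15] + [5, 12] = [1, -3]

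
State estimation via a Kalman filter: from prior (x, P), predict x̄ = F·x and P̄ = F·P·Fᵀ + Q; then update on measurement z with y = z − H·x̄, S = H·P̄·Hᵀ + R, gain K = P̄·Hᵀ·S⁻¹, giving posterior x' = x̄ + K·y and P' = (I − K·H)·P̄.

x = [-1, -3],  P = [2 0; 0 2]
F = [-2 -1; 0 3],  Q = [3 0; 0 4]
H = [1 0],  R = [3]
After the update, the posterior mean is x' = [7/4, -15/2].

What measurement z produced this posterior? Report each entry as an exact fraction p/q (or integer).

x̄ = F·x = [5, -9]
P̄ = F·P·Fᵀ + Q = [13 -6; -6 22]
S = H·P̄·Hᵀ + R = [16]
K = P̄·Hᵀ·S⁻¹ = [13/16; -3/8]
x' − x̄ = [-13/4, 3/2] = K·y
y = (KᵀK)⁻¹·Kᵀ·(x' − x̄) = [-4]
z = y + H·x̄ = [-4] + [5] = [1]

z = [1]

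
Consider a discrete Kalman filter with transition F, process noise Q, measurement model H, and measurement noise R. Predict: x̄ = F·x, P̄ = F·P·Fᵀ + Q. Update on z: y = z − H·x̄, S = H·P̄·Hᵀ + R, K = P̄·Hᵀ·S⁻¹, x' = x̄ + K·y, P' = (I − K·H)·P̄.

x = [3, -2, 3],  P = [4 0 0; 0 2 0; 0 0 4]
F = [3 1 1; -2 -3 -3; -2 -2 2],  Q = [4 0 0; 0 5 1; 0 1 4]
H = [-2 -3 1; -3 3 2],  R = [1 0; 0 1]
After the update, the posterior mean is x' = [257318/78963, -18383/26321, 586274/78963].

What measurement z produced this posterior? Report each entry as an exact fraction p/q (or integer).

z = [3, 3]

x̄ = F·x = [10, -9, 4]
P̄ = F·P·Fᵀ + Q = [46 -42 -20; -42 75 5; -20 5 44]
S = H·P̄·Hᵀ + R = [450 -312; -312 2322]
K = P̄·Hᵀ·S⁻¹ = [-5195/78963 -11036/78963; -16930/78963 20003/157926; 35179/157926 5271/52642]
x' − x̄ = [-532312/78963, 218506/26321, 270422/78963] = K·y
y = (KᵀK)⁻¹·Kᵀ·(x' − x̄) = [-8, 52]
z = y + H·x̄ = [-8, 52] + [11, -49] = [3, 3]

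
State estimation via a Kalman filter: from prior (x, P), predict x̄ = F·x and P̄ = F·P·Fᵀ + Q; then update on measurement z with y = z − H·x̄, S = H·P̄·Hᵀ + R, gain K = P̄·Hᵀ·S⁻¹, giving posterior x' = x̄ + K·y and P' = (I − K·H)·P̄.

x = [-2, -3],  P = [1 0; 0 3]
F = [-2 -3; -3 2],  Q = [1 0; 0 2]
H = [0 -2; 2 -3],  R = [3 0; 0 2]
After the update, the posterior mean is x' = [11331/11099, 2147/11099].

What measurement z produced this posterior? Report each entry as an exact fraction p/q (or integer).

z = [1, 1]

x̄ = F·x = [13, 0]
P̄ = F·P·Fᵀ + Q = [32 -12; -12 23]
S = H·P̄·Hᵀ + R = [95 186; 186 481]
K = P̄·Hᵀ·S⁻¹ = [-7056/11099 5036/11099; -4828/11099 -279/11099]
x' − x̄ = [-132956/11099, 2147/11099] = K·y
y = (KᵀK)⁻¹·Kᵀ·(x' − x̄) = [1, -25]
z = y + H·x̄ = [1, -25] + [0, 26] = [1, 1]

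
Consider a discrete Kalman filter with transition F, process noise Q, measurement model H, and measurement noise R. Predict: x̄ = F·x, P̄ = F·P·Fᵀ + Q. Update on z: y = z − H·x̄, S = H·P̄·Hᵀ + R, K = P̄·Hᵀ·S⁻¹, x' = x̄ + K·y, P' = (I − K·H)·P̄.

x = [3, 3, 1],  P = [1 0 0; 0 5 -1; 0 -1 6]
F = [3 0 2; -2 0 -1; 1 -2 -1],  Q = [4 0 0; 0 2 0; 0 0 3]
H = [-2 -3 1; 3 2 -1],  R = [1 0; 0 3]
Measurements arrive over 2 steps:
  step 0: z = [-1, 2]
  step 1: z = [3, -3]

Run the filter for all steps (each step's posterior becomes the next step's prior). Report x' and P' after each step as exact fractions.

step 0: x̄ = F·x = [11, -7, -4]
step 0: P̄ = F·P·Fᵀ + Q = [37 -18 -5; -18 12 2; -5 2 26]
step 0: y = z − H·x̄ = [4, -21]
step 0: S = H·P̄·Hᵀ + R = [75 -101; -101 216]
step 0: K = P̄·Hᵀ·S⁻¹ = [2680/5999 3475/5999; -400/857 -314/857; 2743/5999 255/5999]
step 0: x' = x̄ + K·y = [3734/5999, -1005/857, -18379/5999]
step 0: P' = (I − K·H)·P̄ = [10963/5999 -306/857 18180/5999; -306/857 1036/857 2096/857; 18180/5999 2096/857 83119/5999]
step 1: x̄ = F·x = [-25556/5999, 10911/5999, 5169/857]
step 1: P̄ = F·P·Fᵀ + Q = [673299/5999 -359276/5999 -28195/857; -359276/5999 211689/5999 14307/857; -28195/857 14307/857 24569/857]
step 1: y = z − H·x̄ = [-36565/5999, 73032/5999]
step 1: S = H·P̄·Hᵀ + R = [653633/5999 -1297403/5999; -1297403/5999 3568709/5999]
step 1: K = P̄·Hᵀ·S⁻¹ = [46829585/108246612 62483975/108246612; -53956109/108246612 -42504335/108246612; 18234373/54123306 -1921229/54123306]
step 1: x' = x̄ + K·y = [14111597/108246612, 8302603/108246612, 191914075/54123306]
step 1: P' = (I − K·H)·P̄ = [177677287/108246612 -56604223/108246612 116185745/54123306; -56604223/108246612 124864891/108246612 103715059/54123306; 116185745/54123306 103715059/54123306 280875520/27061653]

step 0: x' = [3734/5999, -1005/857, -18379/5999], P' = [10963/5999 -306/857 18180/5999; -306/857 1036/857 2096/857; 18180/5999 2096/857 83119/5999]
step 1: x' = [14111597/108246612, 8302603/108246612, 191914075/54123306], P' = [177677287/108246612 -56604223/108246612 116185745/54123306; -56604223/108246612 124864891/108246612 103715059/54123306; 116185745/54123306 103715059/54123306 280875520/27061653]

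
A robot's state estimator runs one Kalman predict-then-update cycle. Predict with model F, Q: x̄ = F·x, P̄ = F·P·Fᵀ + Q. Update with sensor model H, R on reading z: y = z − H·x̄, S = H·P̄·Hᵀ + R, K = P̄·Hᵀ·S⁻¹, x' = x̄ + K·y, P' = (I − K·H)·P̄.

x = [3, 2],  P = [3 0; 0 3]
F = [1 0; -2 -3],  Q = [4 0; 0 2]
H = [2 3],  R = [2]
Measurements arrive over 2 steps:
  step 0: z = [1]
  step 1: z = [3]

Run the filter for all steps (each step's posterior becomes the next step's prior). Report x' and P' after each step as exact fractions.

step 0: x̄ = F·x = [3, -12]
step 0: P̄ = F·P·Fᵀ + Q = [7 -6; -6 41]
step 0: y = z − H·x̄ = [31]
step 0: S = H·P̄·Hᵀ + R = [327]
step 0: K = P̄·Hᵀ·S⁻¹ = [-4/327; 37/109]
step 0: x' = x̄ + K·y = [857/327, -161/109]
step 0: P' = (I − K·H)·P̄ = [2273/327 -506/109; -506/109 362/109]
step 1: x̄ = F·x = [857/327, -265/327]
step 1: P̄ = F·P·Fᵀ + Q = [3581/327 8/327; 8/327 1304/327]
step 1: y = z − H·x̄ = [62/327]
step 1: S = H·P̄·Hᵀ + R = [26810/327]
step 1: K = P̄·Hᵀ·S⁻¹ = [3593/13405; 1964/13405]
step 1: x' = x̄ + K·y = [35813/13405, -10491/13405]
step 1: P' = (I − K·H)·P̄ = [67841/13405 -42832/13405; -42832/13405 29864/13405]

step 0: x' = [857/327, -161/109], P' = [2273/327 -506/109; -506/109 362/109]
step 1: x' = [35813/13405, -10491/13405], P' = [67841/13405 -42832/13405; -42832/13405 29864/13405]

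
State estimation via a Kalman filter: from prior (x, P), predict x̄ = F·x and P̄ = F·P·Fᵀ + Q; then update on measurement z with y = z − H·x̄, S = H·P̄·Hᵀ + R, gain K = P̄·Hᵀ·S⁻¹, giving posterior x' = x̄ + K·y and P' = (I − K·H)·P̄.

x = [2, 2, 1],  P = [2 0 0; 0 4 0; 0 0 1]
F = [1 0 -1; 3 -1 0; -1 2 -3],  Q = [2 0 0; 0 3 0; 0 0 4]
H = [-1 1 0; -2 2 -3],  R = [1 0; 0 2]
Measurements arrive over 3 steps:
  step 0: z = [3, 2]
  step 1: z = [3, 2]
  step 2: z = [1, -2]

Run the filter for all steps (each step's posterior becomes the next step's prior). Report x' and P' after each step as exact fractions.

step 0: x' = [2133/1783, 14397/3566, 2144/1783], P' = [8558/1783 8865/1783 238/1783; 8865/1783 21377/3566 1222/1783; 238/1783 1222/1783 1030/1783]
step 1: x' = [-580242/827479, 1717146/827479, 1046930/827479], P' = [3862515/827479 4145872/827479 270315/827479; 4145872/827479 5176633/827479 763828/827479; 270315/827479 763828/827479 505345/827479]
step 2: x' = [-312506893/182712065, -177874967/182712065, 216109121/182712065], P' = [832370688/182712065 891497247/182712065 56482854/182712065; 891497247/182712065 1115194523/182712065 164981131/182712065; 56482854/182712065 164981131/182712065 111117062/182712065]

step 0: x̄ = F·x = [1, 4, -1]
step 0: P̄ = F·P·Fᵀ + Q = [5 6 1; 6 25 -14; 1 -14 31]
step 0: y = z − H·x̄ = [0, -7]
step 0: S = H·P̄·Hᵀ + R = [19 81; 81 533]
step 0: K = P̄·Hᵀ·S⁻¹ = [307/1783 -50/1783; 3647/3566 -19/3566; 984/1783 -561/1783]
step 0: x' = x̄ + K·y = [2133/1783, 14397/3566, 2144/1783]
step 0: P' = (I − K·H)·P̄ = [8558/1783 8865/1783 238/1783; 8865/1783 21377/3566 1222/1783; 238/1783 1222/1783 1030/1783]
step 1: x̄ = F·x = [-11/1783, -1599/3566, 5832/1783]
step 1: P̄ = F·P·Fᵀ + Q = [12678/1783 17317/1783 9342/1783; 17317/1783 79739/3566 16528/1783; 9342/1783 16528/1783 19018/1783]
step 1: y = z − H·x̄ = [12275/3566, 22639/1783]
step 1: S = H·P̄·Hᵀ + R = [39393/3566 14269/1783; 14269/1783 160150/1783]
step 1: K = P̄·Hᵀ·S⁻¹ = [283357/827479 -244231/1654958; 1030761/827479 -114981/827479; 493513/827479 -529009/1654958]
step 1: x' = x̄ + K·y = [-580242/827479, 1717146/827479, 1046930/827479]
step 1: P' = (I − K·H)·P̄ = [3862515/827479 4145872/827479 270315/827479; 4145872/827479 5176633/827479 763828/827479; 270315/827479 763828/827479 505345/827479]
step 2: x̄ = F·x = [-1627172/827479, -3457872/827479, 873744/827479]
step 2: P̄ = F·P·Fᵀ + Q = [5482188/827479 7394556/827479 3876978/827479; 7394556/827479 17546473/827479 6938942/827479; 3876978/827479 6938942/827479 8299534/827479]
step 2: y = z − H·x̄ = [2658179/827479, 4627674/827479]
step 2: S = H·P̄·Hᵀ + R = [9067028/827479 7293206/827479; 7293206/827479 72565392/827479]
step 2: K = P̄·Hᵀ·S⁻¹ = [59126559/182712065 -25597722/182712065; 223697276/182712065 -47548841/365424130; 108498277/182712065 -58177316/182712065]
step 2: x' = x̄ + K·y = [-312506893/182712065, -177874967/182712065, 216109121/182712065]
step 2: P' = (I − K·H)·P̄ = [832370688/182712065 891497247/182712065 56482854/182712065; 891497247/182712065 1115194523/182712065 164981131/182712065; 56482854/182712065 164981131/182712065 111117062/182712065]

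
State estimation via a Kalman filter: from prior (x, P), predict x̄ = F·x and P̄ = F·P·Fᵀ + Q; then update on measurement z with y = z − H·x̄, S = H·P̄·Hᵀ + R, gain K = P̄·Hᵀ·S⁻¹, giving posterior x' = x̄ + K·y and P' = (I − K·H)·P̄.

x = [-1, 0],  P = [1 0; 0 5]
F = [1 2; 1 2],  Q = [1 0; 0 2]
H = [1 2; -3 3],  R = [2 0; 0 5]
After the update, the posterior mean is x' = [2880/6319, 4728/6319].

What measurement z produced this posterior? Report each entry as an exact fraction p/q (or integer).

x̄ = F·x = [-1, -1]
P̄ = F·P·Fᵀ + Q = [22 21; 21 23]
S = H·P̄·Hᵀ + R = [200 9; 9 32]
K = P̄·Hᵀ·S⁻¹ = [2075/6319 -1176/6319; 2090/6319 597/6319]
x' − x̄ = [9199/6319, 11047/6319] = K·y
y = (KᵀK)⁻¹·Kᵀ·(x' − x̄) = [5, 1]
z = y + H·x̄ = [5, 1] + [-3, 0] = [2, 1]

z = [2, 1]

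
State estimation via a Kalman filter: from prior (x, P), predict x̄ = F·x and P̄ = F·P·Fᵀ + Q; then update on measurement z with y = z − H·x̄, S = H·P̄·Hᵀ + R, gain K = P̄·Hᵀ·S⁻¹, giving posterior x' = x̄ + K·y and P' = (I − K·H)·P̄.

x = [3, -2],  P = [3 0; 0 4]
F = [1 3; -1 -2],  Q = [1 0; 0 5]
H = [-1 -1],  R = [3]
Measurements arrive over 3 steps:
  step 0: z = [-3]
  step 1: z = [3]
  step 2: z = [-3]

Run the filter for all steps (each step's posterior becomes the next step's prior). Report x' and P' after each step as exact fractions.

step 0: x̄ = F·x = [-3, 1]
step 0: P̄ = F·P·Fᵀ + Q = [40 -27; -27 24]
step 0: y = z − H·x̄ = [-5]
step 0: S = H·P̄·Hᵀ + R = [13]
step 0: K = P̄·Hᵀ·S⁻¹ = [-1; 3/13]
step 0: x' = x̄ + K·y = [2, -2/13]
step 0: P' = (I − K·H)·P̄ = [27 -24; -24 303/13]
step 1: x̄ = F·x = [20/13, -22/13]
step 1: P̄ = F·P·Fᵀ + Q = [1219/13 -609/13; -609/13 380/13]
step 1: y = z − H·x̄ = [37/13]
step 1: S = H·P̄·Hᵀ + R = [420/13]
step 1: K = P̄·Hᵀ·S⁻¹ = [-61/42; 229/420]
step 1: x' = x̄ + K·y = [-109/42, -59/420]
step 1: P' = (I − K·H)·P̄ = [538/21 -893/42; -893/42 8243/420]
step 2: x̄ = F·x = [-181/60, 302/105]
step 2: P̄ = F·P·Fᵀ + Q = [4541/60 -556/15; -556/15 2528/105]
step 2: y = z − H·x̄ = [-1319/420]
step 2: S = H·P̄·Hᵀ + R = [12023/420]
step 2: K = P̄·Hᵀ·S⁻¹ = [-16219/12023; 496/1093]
step 2: x' = x̄ + K·y = [14666/12023, 1586/1093]
step 2: P' = (I − K·H)·P̄ = [283617/12023 -21360/1093; -21360/1093 19872/1093]

step 0: x' = [2, -2/13], P' = [27 -24; -24 303/13]
step 1: x' = [-109/42, -59/420], P' = [538/21 -893/42; -893/42 8243/420]
step 2: x' = [14666/12023, 1586/1093], P' = [283617/12023 -21360/1093; -21360/1093 19872/1093]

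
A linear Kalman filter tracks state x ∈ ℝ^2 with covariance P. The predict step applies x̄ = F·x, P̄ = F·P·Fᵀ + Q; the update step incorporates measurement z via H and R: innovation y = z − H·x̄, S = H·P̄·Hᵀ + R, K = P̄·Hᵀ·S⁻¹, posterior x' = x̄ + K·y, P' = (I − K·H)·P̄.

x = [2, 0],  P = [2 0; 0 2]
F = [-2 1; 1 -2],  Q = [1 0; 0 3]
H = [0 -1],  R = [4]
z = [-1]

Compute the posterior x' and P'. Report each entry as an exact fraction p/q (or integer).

x̄ = F·x = [-4, 2]
P̄ = F·P·Fᵀ + Q = [11 -8; -8 13]
y = z − H·x̄ = [1]
S = H·P̄·Hᵀ + R = [17]
K = P̄·Hᵀ·S⁻¹ = [8/17; -13/17]
x' = x̄ + K·y = [-60/17, 21/17]
P' = (I − K·H)·P̄ = [123/17 -32/17; -32/17 52/17]

x' = [-60/17, 21/17]
P' = [123/17 -32/17; -32/17 52/17]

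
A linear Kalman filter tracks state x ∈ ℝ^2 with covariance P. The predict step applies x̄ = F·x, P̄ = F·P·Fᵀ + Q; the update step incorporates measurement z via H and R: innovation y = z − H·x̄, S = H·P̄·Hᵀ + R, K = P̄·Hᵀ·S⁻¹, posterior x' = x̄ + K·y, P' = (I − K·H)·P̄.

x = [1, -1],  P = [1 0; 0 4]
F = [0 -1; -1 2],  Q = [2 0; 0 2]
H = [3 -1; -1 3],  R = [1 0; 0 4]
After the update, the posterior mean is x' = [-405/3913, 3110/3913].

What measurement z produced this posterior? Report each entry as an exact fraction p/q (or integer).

x̄ = F·x = [1, -3]
P̄ = F·P·Fᵀ + Q = [6 -8; -8 19]
S = H·P̄·Hᵀ + R = [122 -155; -155 229]
K = P̄·Hᵀ·S⁻¹ = [1304/3913 370/3913; 228/3913 1265/3913]
x' − x̄ = [-4318/3913, 14849/3913] = K·y
y = (KᵀK)⁻¹·Kᵀ·(x' − x̄) = [-7, 13]
z = y + H·x̄ = [-7, 13] + [6, -10] = [-1, 3]

z = [-1, 3]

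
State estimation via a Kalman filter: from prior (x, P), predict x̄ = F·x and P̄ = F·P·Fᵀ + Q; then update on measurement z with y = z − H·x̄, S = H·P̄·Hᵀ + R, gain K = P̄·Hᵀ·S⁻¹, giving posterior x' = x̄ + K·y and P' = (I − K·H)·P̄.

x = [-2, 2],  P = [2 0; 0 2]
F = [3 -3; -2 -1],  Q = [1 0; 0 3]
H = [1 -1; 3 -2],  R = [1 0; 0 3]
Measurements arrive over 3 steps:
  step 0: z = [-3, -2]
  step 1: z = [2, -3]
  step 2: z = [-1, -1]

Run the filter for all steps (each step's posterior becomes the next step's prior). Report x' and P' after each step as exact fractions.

step 0: x̄ = F·x = [-12, 2]
step 0: P̄ = F·P·Fᵀ + Q = [37 -6; -6 13]
step 0: y = z − H·x̄ = [11, 38]
step 0: S = H·P̄·Hᵀ + R = [63 167; 167 460]
step 0: K = P̄·Hᵀ·S⁻¹ = [-761/1091 568/1091; -1392/1091 401/1091]
step 0: x' = x̄ + K·y = [121/1091, 2108/1091]
step 0: P' = (I − K·H)·P̄ = [3226/1091 3987/1091; 3987/1091 5379/1091]
step 1: x̄ = F·x = [-5961/1091, -2350/1091]
step 1: P̄ = F·P·Fᵀ + Q = [6770/1091 8742/1091; 8742/1091 37504/1091]
step 1: y = z − H·x̄ = [5793/1091, 9910/1091]
step 1: S = H·P̄·Hᵀ + R = [27881/1091 51608/1091; 51608/1091 109315/1091]
step 1: K = P̄·Hᵀ·S⁻¹ = [-331268/352361 165502/352361; -574314/352361 113894/352361]
step 1: x' = x̄ + K·y = [-2180875/352361, -2773932/352361]
step 1: P' = (I − K·H)·P̄ = [1159042/352361 1490310/352361; 1490310/352361 2064624/352361]
step 2: x̄ = F·x = [1779171/352361, 7135682/352361]
step 2: P̄ = F·P·Fᵀ + Q = [2539775/352361 3710550/352361; 3710550/352361 13719115/352361]
step 2: y = z − H·x̄ = [5004150/352361, 8581490/352361]
step 2: S = H·P̄·Hᵀ + R = [9190151/352361 16504805/352361; 16504805/352361 34264918/352361]
step 2: K = P̄·Hᵀ·S⁻¹ = [-123135575/120589913 60009850/120589913; -209460570/120589913 43505045/120589913]
step 2: x' = x̄ + K·y = [321644893/120589913, 526895056/120589913]
step 2: P' = (I − K·H)·P̄ = [426300700/120589913 549436275/120589913; 549436275/120589913 758896845/120589913]

step 0: x' = [121/1091, 2108/1091], P' = [3226/1091 3987/1091; 3987/1091 5379/1091]
step 1: x' = [-2180875/352361, -2773932/352361], P' = [1159042/352361 1490310/352361; 1490310/352361 2064624/352361]
step 2: x' = [321644893/120589913, 526895056/120589913], P' = [426300700/120589913 549436275/120589913; 549436275/120589913 758896845/120589913]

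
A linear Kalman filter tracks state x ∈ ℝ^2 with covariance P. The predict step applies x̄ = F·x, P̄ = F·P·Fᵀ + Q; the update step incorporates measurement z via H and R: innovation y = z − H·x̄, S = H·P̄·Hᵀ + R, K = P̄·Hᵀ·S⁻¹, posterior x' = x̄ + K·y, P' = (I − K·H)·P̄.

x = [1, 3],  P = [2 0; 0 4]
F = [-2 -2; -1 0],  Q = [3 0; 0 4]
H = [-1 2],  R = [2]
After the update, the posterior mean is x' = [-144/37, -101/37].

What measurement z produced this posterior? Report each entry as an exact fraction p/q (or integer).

z = [-2]

x̄ = F·x = [-8, -1]
P̄ = F·P·Fᵀ + Q = [27 4; 4 6]
S = H·P̄·Hᵀ + R = [37]
K = P̄·Hᵀ·S⁻¹ = [-19/37; 8/37]
x' − x̄ = [152/37, -64/37] = K·y
y = (KᵀK)⁻¹·Kᵀ·(x' − x̄) = [-8]
z = y + H·x̄ = [-8] + [6] = [-2]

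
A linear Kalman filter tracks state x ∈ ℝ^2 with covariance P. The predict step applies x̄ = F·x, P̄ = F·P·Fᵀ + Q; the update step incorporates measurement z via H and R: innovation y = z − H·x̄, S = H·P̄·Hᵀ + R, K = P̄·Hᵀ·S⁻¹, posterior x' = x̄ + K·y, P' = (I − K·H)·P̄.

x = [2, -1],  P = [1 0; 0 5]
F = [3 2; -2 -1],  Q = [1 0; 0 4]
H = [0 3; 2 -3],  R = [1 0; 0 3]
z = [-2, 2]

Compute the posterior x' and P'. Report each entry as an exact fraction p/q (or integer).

x̄ = F·x = [4, -3]
P̄ = F·P·Fᵀ + Q = [30 -16; -16 13]
y = z − H·x̄ = [7, -15]
S = H·P̄·Hᵀ + R = [118 -213; -213 432]
K = P̄·Hᵀ·S⁻¹ = [36/89 40/89; 575/1869 -71/5607]
x' = x̄ + K·y = [8/89, -409/623]
P' = (I − K·H)·P̄ = [78/89 12/89; 12/89 575/5607]

x' = [8/89, -409/623]
P' = [78/89 12/89; 12/89 575/5607]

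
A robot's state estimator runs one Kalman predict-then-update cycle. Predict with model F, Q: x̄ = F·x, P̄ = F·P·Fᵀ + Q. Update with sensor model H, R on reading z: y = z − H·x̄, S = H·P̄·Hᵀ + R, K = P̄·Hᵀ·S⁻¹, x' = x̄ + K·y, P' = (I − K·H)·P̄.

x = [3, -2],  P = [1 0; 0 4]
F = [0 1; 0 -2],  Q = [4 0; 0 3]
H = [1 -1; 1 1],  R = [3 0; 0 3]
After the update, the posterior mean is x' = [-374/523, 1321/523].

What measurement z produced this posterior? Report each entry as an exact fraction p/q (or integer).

z = [-3, 2]

x̄ = F·x = [-2, 4]
P̄ = F·P·Fᵀ + Q = [8 -8; -8 19]
S = H·P̄·Hᵀ + R = [46 -11; -11 14]
K = P̄·Hᵀ·S⁻¹ = [224/523 176/523; -257/523 209/523]
x' − x̄ = [672/523, -771/523] = K·y
y = (KᵀK)⁻¹·Kᵀ·(x' − x̄) = [3, 0]
z = y + H·x̄ = [3, 0] + [-6, 2] = [-3, 2]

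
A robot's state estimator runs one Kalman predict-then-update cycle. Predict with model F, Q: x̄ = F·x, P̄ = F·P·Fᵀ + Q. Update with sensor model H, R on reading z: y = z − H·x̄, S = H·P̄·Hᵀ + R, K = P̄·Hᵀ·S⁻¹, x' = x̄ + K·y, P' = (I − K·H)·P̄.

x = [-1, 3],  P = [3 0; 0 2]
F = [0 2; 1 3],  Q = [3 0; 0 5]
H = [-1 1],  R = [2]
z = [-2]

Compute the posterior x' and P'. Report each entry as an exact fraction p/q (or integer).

x' = [86/15, 64/15]
P' = [164/15 166/15; 166/15 194/15]

x̄ = F·x = [6, 8]
P̄ = F·P·Fᵀ + Q = [11 12; 12 26]
y = z − H·x̄ = [-4]
S = H·P̄·Hᵀ + R = [15]
K = P̄·Hᵀ·S⁻¹ = [1/15; 14/15]
x' = x̄ + K·y = [86/15, 64/15]
P' = (I − K·H)·P̄ = [164/15 166/15; 166/15 194/15]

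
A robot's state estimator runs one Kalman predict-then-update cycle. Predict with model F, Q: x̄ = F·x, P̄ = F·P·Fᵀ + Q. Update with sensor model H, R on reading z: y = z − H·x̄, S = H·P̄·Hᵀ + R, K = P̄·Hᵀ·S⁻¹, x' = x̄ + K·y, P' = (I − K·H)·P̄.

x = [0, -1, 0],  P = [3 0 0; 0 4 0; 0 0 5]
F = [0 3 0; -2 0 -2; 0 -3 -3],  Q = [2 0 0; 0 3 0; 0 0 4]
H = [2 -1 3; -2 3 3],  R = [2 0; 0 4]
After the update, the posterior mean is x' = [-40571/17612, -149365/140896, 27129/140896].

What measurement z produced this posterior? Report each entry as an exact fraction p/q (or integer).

x̄ = F·x = [-3, 0, 3]
P̄ = F·P·Fᵀ + Q = [38 0 -36; 0 35 30; -36 30 85]
S = H·P̄·Hᵀ + R = [342 688; 688 2208]
K = P̄·Hᵀ·S⁻¹ = [874/4403 -2557/17612; -795/17612 14425/140896; 3183/17612 18675/140896]
x' − x̄ = [12265/17612, -149365/140896, -395559/140896] = K·y
y = (KᵀK)⁻¹·Kᵀ·(x' − x̄) = [-6, -13]
z = y + H·x̄ = [-6, -13] + [3, 15] = [-3, 2]

z = [-3, 2]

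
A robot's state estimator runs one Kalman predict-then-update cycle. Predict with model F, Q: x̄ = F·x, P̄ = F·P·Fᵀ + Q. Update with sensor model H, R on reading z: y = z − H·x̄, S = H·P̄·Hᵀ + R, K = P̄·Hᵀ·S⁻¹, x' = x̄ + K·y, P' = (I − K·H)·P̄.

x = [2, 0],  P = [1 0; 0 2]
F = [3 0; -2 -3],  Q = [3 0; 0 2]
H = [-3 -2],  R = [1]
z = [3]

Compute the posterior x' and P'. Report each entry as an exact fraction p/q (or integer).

x' = [486/133, -922/133]
P' = [1020/133 -1518/133; -1518/133 2292/133]

x̄ = F·x = [6, -4]
P̄ = F·P·Fᵀ + Q = [12 -6; -6 24]
y = z − H·x̄ = [13]
S = H·P̄·Hᵀ + R = [133]
K = P̄·Hᵀ·S⁻¹ = [-24/133; -30/133]
x' = x̄ + K·y = [486/133, -922/133]
P' = (I − K·H)·P̄ = [1020/133 -1518/133; -1518/133 2292/133]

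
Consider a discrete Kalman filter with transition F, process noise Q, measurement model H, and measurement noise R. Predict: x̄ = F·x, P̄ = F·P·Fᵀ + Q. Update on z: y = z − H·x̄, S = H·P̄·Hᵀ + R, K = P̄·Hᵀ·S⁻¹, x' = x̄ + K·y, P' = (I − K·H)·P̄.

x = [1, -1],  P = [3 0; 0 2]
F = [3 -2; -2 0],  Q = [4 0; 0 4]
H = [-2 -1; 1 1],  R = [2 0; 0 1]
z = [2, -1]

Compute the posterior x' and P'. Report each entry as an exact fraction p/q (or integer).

x̄ = F·x = [5, -2]
P̄ = F·P·Fᵀ + Q = [39 -18; -18 16]
y = z − H·x̄ = [10, -4]
S = H·P̄·Hᵀ + R = [102 -40; -40 20]
K = P̄·Hᵀ·S⁻¹ = [-9/11 -129/220; 8/11 149/110]
x' = x̄ + K·y = [-46/55, -8/55]
P' = (I − K·H)·P̄ = [489/220 -309/110; -309/110 229/55]

x' = [-46/55, -8/55]
P' = [489/220 -309/110; -309/110 229/55]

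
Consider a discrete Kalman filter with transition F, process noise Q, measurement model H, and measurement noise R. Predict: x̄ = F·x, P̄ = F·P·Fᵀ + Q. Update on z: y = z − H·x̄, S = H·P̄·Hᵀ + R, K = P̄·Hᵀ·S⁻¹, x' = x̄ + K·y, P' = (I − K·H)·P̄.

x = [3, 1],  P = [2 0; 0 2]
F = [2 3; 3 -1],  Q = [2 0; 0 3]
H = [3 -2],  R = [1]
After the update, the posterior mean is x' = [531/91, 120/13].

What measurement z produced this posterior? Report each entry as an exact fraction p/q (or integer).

x̄ = F·x = [9, 8]
P̄ = F·P·Fᵀ + Q = [28 6; 6 23]
S = H·P̄·Hᵀ + R = [273]
K = P̄·Hᵀ·S⁻¹ = [24/91; -4/39]
x' − x̄ = [-288/91, 16/13] = K·y
y = (KᵀK)⁻¹·Kᵀ·(x' − x̄) = [-12]
z = y + H·x̄ = [-12] + [11] = [-1]

z = [-1]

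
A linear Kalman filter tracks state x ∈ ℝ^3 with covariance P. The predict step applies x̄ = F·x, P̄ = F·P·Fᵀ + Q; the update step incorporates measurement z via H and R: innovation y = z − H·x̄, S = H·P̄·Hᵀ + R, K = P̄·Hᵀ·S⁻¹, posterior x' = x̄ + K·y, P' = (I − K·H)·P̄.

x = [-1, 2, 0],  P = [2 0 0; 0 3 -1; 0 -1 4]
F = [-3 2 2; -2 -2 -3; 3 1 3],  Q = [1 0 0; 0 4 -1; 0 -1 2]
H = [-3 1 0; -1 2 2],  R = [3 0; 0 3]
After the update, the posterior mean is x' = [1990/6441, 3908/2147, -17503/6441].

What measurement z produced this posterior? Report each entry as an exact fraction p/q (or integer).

z = [1, -2]

x̄ = F·x = [7, -2, -1]
P̄ = F·P·Fᵀ + Q = [39 -14 4; -14 48 -46; 4 -46 53]
S = H·P̄·Hᵀ + R = [486 195; 195 118]
K = P̄·Hᵀ·S⁻¹ = [-3953/19323 -1043/6441; 790/2147 -978/2147; -8794/19323 5390/6441]
x' − x̄ = [-43097/6441, 8202/2147, -11062/6441] = K·y
y = (KᵀK)⁻¹·Kᵀ·(x' − x̄) = [24, 11]
z = y + H·x̄ = [24, 11] + [-23, -13] = [1, -2]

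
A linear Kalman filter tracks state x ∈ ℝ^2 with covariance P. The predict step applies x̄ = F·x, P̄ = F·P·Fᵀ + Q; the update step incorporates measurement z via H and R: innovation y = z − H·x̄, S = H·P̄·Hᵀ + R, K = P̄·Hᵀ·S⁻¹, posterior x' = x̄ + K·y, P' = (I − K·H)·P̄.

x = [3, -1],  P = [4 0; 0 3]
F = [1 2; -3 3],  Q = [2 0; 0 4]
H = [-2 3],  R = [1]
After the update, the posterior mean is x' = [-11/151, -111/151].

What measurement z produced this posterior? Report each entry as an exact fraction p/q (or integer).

z = [-2]

x̄ = F·x = [1, -12]
P̄ = F·P·Fᵀ + Q = [18 6; 6 67]
S = H·P̄·Hᵀ + R = [604]
K = P̄·Hᵀ·S⁻¹ = [-9/302; 189/604]
x' − x̄ = [-162/151, 1701/151] = K·y
y = (KᵀK)⁻¹·Kᵀ·(x' − x̄) = [36]
z = y + H·x̄ = [36] + [-38] = [-2]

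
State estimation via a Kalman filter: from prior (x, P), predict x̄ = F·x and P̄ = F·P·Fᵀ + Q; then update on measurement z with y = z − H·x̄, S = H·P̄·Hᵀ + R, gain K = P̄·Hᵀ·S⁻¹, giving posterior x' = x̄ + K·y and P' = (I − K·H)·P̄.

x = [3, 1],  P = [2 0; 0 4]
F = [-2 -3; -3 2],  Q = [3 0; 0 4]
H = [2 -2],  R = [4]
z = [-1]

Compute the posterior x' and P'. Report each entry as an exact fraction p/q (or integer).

x' = [-1803/220, -169/22]
P' = [1689/110 163/11; 163/11 168/11]

x̄ = F·x = [-9, -7]
P̄ = F·P·Fᵀ + Q = [47 -12; -12 38]
y = z − H·x̄ = [3]
S = H·P̄·Hᵀ + R = [440]
K = P̄·Hᵀ·S⁻¹ = [59/220; -5/22]
x' = x̄ + K·y = [-1803/220, -169/22]
P' = (I − K·H)·P̄ = [1689/110 163/11; 163/11 168/11]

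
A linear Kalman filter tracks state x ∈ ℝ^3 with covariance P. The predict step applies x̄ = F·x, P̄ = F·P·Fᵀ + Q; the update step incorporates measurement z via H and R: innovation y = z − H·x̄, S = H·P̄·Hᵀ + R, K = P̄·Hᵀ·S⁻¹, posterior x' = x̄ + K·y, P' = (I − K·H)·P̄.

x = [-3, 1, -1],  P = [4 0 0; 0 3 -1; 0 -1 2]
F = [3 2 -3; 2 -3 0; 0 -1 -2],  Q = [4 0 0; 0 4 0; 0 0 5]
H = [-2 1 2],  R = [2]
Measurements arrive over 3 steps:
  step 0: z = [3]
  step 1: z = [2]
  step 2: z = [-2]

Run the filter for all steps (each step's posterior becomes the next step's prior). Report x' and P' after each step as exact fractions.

step 0: x̄ = F·x = [-4, -9, 1]
step 0: P̄ = F·P·Fᵀ + Q = [82 -3 7; -3 47 3; 7 3 12]
step 0: y = z − H·x̄ = [2]
step 0: S = H·P̄·Hᵀ + R = [393]
step 0: K = P̄·Hᵀ·S⁻¹ = [-51/131; 59/393; 13/393]
step 0: x' = x̄ + K·y = [-626/131, -3419/393, 419/393]
step 0: P' = (I − K·H)·P̄ = [2939/131 2616/131 1580/131; 2616/131 14990/393 412/393; 1580/131 412/393 4547/393]
step 1: x̄ = F·x = [-13729/393, 2167/131, 2581/393]
step 1: P̄ = F·P·Fᵀ + Q = [185720/393 -33670/131 -55094/393; -33670/131 25858/131 4262/131; -55094/393 4262/131 36791/393]
step 1: y = z − H·x̄ = [-38335/393]
step 1: S = H·P̄·Hᵀ + R = [1864340/393]
step 1: K = P̄·Hᵀ·S⁻¹ = [-291319/932170; 152583/932170; 49139/466085]
step 1: x' = x̄ + K·y = [-829541/186434, 107261/186434, -346452/93217]
step 1: P' = (I − K·H)·P̄ = [4311823/466085 -6689361/466085 7510844/466085; -6689361/466085 32759557/466085 -22992848/466085; 7510844/466085 -22992848/466085 19056407/466085]
step 2: x̄ = F·x = [-195389/186434, -1980865/186434, 1278547/186434]
step 2: P̄ = F·P·Fᵀ + Q = [80732658/93217 -77848059/93217 9363039/93217; -77848059/93217 394219977/466085 -56343071/466085; 9363039/93217 -56343071/466085 19344218/466085]
step 2: y = z − H·x̄ = [-1339875/186434]
step 2: S = H·P̄·Hᵀ + R = [608849903/93217]
step 2: K = P̄·Hᵀ·S⁻¹ = [-220587297/608849903; 212002885/608849903; -22257005/608849903]
step 2: x' = x̄ + K·y = [947235112/608849903, -7992677455/608849903, 4335393874/608849903]
step 2: P' = (I − K·H)·P̄ = [5313573645/608849903 -6786742896/608849903 8486357796/608849903; -6786742896/608849903 164076064618/3044249515 -114911732364/3044249515; 8486357796/608849903 -114911732364/3044249515 99776370137/3044249515]

step 0: x' = [-626/131, -3419/393, 419/393], P' = [2939/131 2616/131 1580/131; 2616/131 14990/393 412/393; 1580/131 412/393 4547/393]
step 1: x' = [-829541/186434, 107261/186434, -346452/93217], P' = [4311823/466085 -6689361/466085 7510844/466085; -6689361/466085 32759557/466085 -22992848/466085; 7510844/466085 -22992848/466085 19056407/466085]
step 2: x' = [947235112/608849903, -7992677455/608849903, 4335393874/608849903], P' = [5313573645/608849903 -6786742896/608849903 8486357796/608849903; -6786742896/608849903 164076064618/3044249515 -114911732364/3044249515; 8486357796/608849903 -114911732364/3044249515 99776370137/3044249515]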